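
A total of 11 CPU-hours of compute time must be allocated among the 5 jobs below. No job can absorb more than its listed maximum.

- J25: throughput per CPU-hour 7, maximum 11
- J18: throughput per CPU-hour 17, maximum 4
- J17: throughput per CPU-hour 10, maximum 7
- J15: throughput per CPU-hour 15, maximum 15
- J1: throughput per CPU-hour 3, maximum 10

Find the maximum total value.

Highest throughput per CPU-hour first: J18 17 > J15 15 > J17 10 > J25 7 > J1 3.
J18 takes 4 to reach its cap of 4 → 7 left.
Only 7 left; J15 takes them to reach 7.
Total = 17×4 + 15×7 = 173.

173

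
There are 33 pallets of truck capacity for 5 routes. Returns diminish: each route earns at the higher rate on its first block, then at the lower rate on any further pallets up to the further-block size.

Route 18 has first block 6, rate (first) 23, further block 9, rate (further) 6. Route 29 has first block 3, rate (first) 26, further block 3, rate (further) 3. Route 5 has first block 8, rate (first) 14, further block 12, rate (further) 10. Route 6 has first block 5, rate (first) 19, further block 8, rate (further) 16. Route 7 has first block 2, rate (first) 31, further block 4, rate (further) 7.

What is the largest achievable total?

Treat each block as its own option and order by rate: Route 7/tier1 31 > Route 29/tier1 26 > Route 18/tier1 23 > Route 6/tier1 19 > Route 6/tier2 16 > Route 5/tier1 14 > Route 5/tier2 10 > Route 7/tier2 7 > Route 18/tier2 6 > Route 29/tier2 3.
Route 7 tier1 at 31: fill all 2 ; 31 left.
Route 29 tier1 at 26: fill all 3 ; 28 left.
Route 18 tier1 at 23: fill all 6 ; 22 left.
Route 6 tier1 at 19: fill all 5 ; 17 left.
Route 6 tier2 at 16: fill all 8 ; 9 left.
Fill Route 5 tier1 block (8 at 14) ; 1 left.
1 remain; put them into Route 5 tier2 at 10.
Total = 31×2 + 26×3 + 23×6 + 19×5 + 16×8 + 14×8 + 10×1 = 623.

623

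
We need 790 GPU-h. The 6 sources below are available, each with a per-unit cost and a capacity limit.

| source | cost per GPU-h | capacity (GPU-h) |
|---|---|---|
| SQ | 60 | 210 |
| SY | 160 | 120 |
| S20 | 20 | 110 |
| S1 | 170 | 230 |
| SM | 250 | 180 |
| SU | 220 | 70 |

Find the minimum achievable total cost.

101000

Use sources in increasing cost order.
S20 (20): use full 110 — 680 GPU-h to go.
SQ (60): use full 210 — 470 GPU-h to go.
SY (160): use full 120 — 350 GPU-h to go.
S1 (170): use full 230 — 120 GPU-h to go.
SU (220): use full 70 — 50 GPU-h to go.
SM at 250: take 50 of its 180 — requirement met.
Cost = 110×20 + 210×60 + 120×160 + 230×170 + 70×220 + 50×250 = 101000.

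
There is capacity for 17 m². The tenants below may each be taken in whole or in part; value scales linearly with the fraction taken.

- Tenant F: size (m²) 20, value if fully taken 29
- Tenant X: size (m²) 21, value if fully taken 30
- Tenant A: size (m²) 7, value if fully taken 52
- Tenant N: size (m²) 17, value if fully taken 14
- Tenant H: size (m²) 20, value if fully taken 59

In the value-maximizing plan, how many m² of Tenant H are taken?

10

Rank by value-to-size ratio: Tenant A 52/7≈7.43, Tenant H 59/20≈2.95, Tenant F 29/20≈1.45, Tenant X 30/21≈1.43, Tenant N 14/17≈0.824.
Tenant A: take in full, 7 m² for value 52 ; 10 left.
Only 10 m² remain; take 10/20 of Tenant H for value 59×10/20 = 29.5.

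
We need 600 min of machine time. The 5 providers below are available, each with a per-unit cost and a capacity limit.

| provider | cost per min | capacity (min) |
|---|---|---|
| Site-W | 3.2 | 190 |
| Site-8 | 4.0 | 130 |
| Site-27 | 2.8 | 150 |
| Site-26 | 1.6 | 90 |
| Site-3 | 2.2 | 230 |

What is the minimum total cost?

1486

Cheapest first:
Site-26 (1.6): use full 90 ; 510 min to go.
Site-3 at 2.2: take all 230 min ; 280 still needed.
Site-27 at 2.8: take all 150 min ; 130 still needed.
Site-W (3.2): take the remaining 130 ; done.
Site-8: unused.
Cost = 90×1.6 + 230×2.2 + 150×2.8 + 130×3.2 = 1486.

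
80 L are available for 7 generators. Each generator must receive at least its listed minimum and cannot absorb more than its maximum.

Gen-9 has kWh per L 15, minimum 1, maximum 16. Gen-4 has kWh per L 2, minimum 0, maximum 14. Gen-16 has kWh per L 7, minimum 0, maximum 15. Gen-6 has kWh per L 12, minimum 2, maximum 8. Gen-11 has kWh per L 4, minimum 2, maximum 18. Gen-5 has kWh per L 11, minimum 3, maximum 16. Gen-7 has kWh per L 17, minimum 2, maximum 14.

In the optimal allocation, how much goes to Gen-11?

Meeting every minimum uses 1+0+0+2+2+3+2 = 10 L, leaving 70.
Rank by kWh per L: Gen-7 17 > Gen-9 15 > Gen-6 12 > Gen-5 11 > Gen-16 7 > Gen-11 4 > Gen-4 2.
Gen-7: +12 to 14 (cap) ; 58 left.
Give Gen-9 15 more to hit its cap of 16 ; 43 left.
Give Gen-6 6 more to hit its cap of 8 ; 37 left.
Gen-5 takes 13 more to reach its cap of 16 ; 24 left.
Give Gen-16 15 more to hit its cap of 15 ; 9 left.
Gen-11 has room for 16 more but only 9 remain, so it gets 11.

11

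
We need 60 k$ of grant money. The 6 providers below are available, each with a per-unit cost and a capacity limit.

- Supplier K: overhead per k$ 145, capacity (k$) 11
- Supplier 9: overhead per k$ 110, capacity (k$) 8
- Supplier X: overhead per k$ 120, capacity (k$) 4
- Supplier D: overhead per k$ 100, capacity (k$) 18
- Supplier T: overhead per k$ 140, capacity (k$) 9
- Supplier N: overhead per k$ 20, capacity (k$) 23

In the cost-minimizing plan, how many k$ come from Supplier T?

Fill from the cheapest provider first.
Supplier N (20): use full 23 → 37 k$ to go.
Take 18 from Supplier D at 100 → need 19 more.
Supplier 9 (110): use full 8 → 11 k$ to go.
Supplier X (120): use full 4 → 7 k$ to go.
Take 7 from Supplier T at 140 to finish.
Supplier K: unused.

7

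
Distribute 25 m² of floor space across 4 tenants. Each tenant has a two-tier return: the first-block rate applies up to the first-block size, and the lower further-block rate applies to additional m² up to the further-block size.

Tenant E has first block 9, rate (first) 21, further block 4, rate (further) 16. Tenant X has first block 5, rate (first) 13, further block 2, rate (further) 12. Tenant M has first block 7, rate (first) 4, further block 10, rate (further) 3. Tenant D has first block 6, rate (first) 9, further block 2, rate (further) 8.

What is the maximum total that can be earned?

387

Rank every tier by rate: Tenant E/T1 21 > Tenant E/T2 16 > Tenant X/T1 13 > Tenant X/T2 12 > Tenant D/T1 9 > Tenant D/T2 8 > Tenant M/T1 4 > Tenant M/T2 3.
Tenant E T1 at 21: fill all 9 → 16 left.
Tenant E/T2 (16): +4 → 12 left.
Tenant X/T1 (13): +5 → 7 left.
Tenant X T2 at 12: fill all 2 → 5 left.
5 remain; put them into Tenant D T1 at 9.
Total = 21×9 + 16×4 + 13×5 + 12×2 + 9×5 = 387.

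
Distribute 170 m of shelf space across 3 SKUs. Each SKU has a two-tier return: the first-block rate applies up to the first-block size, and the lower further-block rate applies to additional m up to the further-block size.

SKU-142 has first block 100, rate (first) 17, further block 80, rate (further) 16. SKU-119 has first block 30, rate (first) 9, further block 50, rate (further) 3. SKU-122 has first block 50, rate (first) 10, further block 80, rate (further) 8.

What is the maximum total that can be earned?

Treat each block as its own option and order by rate: SKU-142/T1 17 > SKU-142/T2 16 > SKU-122/T1 10 > SKU-119/T1 9 > SKU-122/T2 8 > SKU-119/T2 3.
Fill SKU-142 T1 block (100 at 17) — 70 left.
SKU-142 T2 at 16: only 70 left, fill 70.
Total = 17×100 + 16×70 = 2820.

2820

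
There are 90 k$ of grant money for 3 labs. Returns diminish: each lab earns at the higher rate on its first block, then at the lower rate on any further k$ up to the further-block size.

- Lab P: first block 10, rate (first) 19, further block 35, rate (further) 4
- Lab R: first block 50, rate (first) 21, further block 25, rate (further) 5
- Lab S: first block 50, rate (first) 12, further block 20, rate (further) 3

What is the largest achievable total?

Rank every tier by rate: Lab R/T1 21 > Lab P/T1 19 > Lab S/T1 12 > Lab R/T2 5 > Lab P/T2 4 > Lab S/T2 3.
Lab R/T1 (21): +50 → 40 left.
Lab P T1 at 19: fill all 10 → 30 left.
Lab S T1 at 12: only 30 left, fill 30.
Total = 21×50 + 19×10 + 12×30 = 1600.

1600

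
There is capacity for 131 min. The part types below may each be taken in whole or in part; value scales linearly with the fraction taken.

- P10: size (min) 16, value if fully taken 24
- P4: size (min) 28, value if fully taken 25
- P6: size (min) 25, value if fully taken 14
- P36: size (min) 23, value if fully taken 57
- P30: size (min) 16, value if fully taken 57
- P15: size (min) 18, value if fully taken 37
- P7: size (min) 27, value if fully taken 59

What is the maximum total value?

260.68

Best value per unit of size first: P30 57/16≈3.56, P36 57/23≈2.48, P7 59/27≈2.19, P15 37/18≈2.06, P10 24/16≈1.5, P4 25/28≈0.893, P6 14/25≈0.56.
All 16 min of P30 fit (value 57) — 115 remain.
P36: take in full, 23 min for value 57 — 92 left.
P7: take in full, 27 min for value 59 — 65 left.
Take all of P15 (18 min, value 37) — 47 min left.
All 16 min of P10 fit (value 24) — 31 remain.
All 28 min of P4 fit (value 25) — 3 remain.
Only 3 min remain; take 3/25 of P6 for value 14×3/25 = 1.68.
Total value = 260.68.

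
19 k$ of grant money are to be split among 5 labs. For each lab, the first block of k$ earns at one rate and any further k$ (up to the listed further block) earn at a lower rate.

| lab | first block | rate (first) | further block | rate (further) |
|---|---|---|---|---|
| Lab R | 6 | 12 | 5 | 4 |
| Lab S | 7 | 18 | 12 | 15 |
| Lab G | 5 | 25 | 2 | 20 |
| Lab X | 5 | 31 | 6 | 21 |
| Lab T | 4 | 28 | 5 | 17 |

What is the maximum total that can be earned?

497

Treat each block as its own option and order by rate: Lab X/first 31 > Lab T/first 28 > Lab G/first 25 > Lab X/second 21 > Lab G/second 20 > Lab S/first 18 > Lab T/second 17 > Lab S/second 15 > Lab R/first 12 > Lab R/second 4.
Lab X first at 31: fill all 5 ; 14 left.
Lab T first at 28: fill all 4 ; 10 left.
Lab G/first (25): +5 ; 5 left.
5 remain; put them into Lab X second at 21.
Total = 31×5 + 28×4 + 25×5 + 21×5 = 497.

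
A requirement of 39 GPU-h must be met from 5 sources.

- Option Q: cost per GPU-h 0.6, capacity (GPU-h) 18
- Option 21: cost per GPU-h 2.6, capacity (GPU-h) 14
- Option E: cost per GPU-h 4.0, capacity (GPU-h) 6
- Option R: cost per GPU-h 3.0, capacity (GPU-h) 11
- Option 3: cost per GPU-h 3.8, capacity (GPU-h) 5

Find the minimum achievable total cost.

Use sources in increasing cost order.
Option Q at 0.6: take all 18 GPU-h — 21 still needed.
Option 21 at 2.6: take all 14 GPU-h — 7 still needed.
Take 7 from Option R at 3.0 to finish.
Option 3, Option E: unused.
Cost = 18×0.6 + 14×2.6 + 7×3.0 = 68.2.

68.2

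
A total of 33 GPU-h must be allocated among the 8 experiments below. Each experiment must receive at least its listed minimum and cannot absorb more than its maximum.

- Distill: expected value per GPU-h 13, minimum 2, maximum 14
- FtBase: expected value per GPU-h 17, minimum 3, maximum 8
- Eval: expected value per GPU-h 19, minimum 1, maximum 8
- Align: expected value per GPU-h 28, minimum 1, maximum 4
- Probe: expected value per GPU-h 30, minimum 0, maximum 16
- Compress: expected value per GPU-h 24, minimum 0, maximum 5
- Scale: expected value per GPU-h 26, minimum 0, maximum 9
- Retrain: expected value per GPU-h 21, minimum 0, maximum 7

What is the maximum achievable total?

870

Meeting every minimum uses 2+3+1+1+0+0+0+0 = 7 GPU-h, leaving 26.
Highest expected value per GPU-h first: Probe 30 > Align 28 > Scale 26 > Compress 24 > Retrain 21 > Eval 19 > FtBase 17 > Distill 13.
Probe takes 16 more to reach its cap of 16 — 10 left.
Align takes 3 more to reach its cap of 4 — 7 left.
Only 7 left; Scale takes them to reach 7.
Total = 13×2 + 17×3 + 19×1 + 28×4 + 30×16 + 26×7 = 870.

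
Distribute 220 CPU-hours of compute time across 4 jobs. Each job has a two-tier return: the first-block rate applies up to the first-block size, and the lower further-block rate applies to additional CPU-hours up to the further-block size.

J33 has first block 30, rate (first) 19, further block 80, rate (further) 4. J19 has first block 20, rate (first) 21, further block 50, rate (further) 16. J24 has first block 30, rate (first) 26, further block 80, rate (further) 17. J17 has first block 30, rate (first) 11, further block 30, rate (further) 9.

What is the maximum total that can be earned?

Order all 8 blocks by rate: J24/T1 26 > J19/T1 21 > J33/T1 19 > J24/T2 17 > J19/T2 16 > J17/T1 11 > J17/T2 9 > J33/T2 4.
J24 T1 at 26: fill all 30 — 190 left.
J19/T1 (21): +20 — 170 left.
Fill J33 T1 block (30 at 19) — 140 left.
Fill J24 T2 block (80 at 17) — 60 left.
J19/T2 (16): +50 — 10 left.
J17/T1: +10 of 30 at 11; pool empty.
Total = 26×30 + 21×20 + 19×30 + 17×80 + 16×50 + 11×10 = 4040.

4040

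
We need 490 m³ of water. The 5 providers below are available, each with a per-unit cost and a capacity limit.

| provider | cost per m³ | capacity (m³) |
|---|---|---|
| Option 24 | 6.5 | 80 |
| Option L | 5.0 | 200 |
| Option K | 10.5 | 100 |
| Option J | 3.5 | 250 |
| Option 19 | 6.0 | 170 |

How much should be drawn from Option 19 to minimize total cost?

Fill from the cheapest provider first.
Take 250 from Option J at 3.5 — need 240 more.
Take 200 from Option L at 5.0 — need 40 more.
Take 40 from Option 19 at 6.0 to finish.
Option 24, Option K: unused.

40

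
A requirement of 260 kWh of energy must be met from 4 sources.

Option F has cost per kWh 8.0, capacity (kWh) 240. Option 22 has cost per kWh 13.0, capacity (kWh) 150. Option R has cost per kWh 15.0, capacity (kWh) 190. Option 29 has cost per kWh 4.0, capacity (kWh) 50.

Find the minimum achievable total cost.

1880

Use sources in increasing cost order.
Option 29 (4.0): use full 50 — 210 kWh to go.
Take 210 from Option F at 8.0 to finish.
Option 22, Option R: unused.
Cost = 50×4.0 + 210×8.0 = 1880.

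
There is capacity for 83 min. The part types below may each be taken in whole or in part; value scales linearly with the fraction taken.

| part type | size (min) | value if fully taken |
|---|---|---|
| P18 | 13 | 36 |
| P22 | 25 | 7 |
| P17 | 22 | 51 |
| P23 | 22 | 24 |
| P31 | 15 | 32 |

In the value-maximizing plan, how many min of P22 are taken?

Best value per unit of size first: P18 36/13≈2.77, P17 51/22≈2.32, P31 32/15≈2.13, P23 24/22≈1.09, P22 7/25≈0.28.
Take all of P18 (13 min, value 36) — 70 min left.
All 22 min of P17 fit (value 51) — 48 remain.
Take all of P31 (15 min, value 32) — 33 min left.
Take all of P23 (22 min, value 24) — 11 min left.
Fill the last 11 min with part of P22: 11/25 of it earns 3.08.

11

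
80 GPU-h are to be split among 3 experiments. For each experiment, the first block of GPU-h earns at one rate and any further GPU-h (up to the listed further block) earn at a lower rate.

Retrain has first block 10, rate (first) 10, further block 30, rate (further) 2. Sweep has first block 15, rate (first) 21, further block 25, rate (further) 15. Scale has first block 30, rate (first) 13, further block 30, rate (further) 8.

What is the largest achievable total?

1180

Rank every tier by rate: Sweep/first 21 > Sweep/second 15 > Scale/first 13 > Retrain/first 10 > Scale/second 8 > Retrain/second 2.
Sweep/first (21): +15 → 65 left.
Fill Sweep second block (25 at 15) → 40 left.
Fill Scale first block (30 at 13) → 10 left.
Fill Retrain first block (10 at 10) → 0 left.
Total = 21×15 + 15×25 + 13×30 + 10×10 = 1180.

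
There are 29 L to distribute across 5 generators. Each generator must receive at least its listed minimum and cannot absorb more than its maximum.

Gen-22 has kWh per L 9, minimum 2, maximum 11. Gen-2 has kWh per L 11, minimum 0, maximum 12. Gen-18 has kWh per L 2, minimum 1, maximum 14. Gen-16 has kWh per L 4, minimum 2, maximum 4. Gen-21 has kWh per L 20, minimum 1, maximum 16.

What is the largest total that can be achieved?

Meeting every minimum uses 2+0+1+2+1 = 6 L, leaving 23.
Highest kWh per L first: Gen-21 20 > Gen-2 11 > Gen-22 9 > Gen-16 4 > Gen-18 2.
Give Gen-21 15 more to hit its cap of 16 — 8 left.
Only 8 left; Gen-2 takes them to reach 8.
Total = 9×2 + 11×8 + 2×1 + 4×2 + 20×16 = 436.

436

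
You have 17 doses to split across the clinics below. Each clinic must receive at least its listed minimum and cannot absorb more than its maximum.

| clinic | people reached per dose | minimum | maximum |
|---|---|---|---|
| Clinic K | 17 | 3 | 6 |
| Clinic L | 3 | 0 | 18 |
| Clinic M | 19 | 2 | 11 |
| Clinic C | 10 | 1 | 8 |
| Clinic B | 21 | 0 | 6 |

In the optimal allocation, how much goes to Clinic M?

7

Meeting every minimum uses 3+0+2+1+0 = 6 doses, leaving 11.
Rank by people reached per dose: Clinic B 21 > Clinic M 19 > Clinic K 17 > Clinic C 10 > Clinic L 3.
Clinic B takes 6 more to reach its cap of 6 ; 5 left.
Only 5 left; Clinic M takes them to reach 7.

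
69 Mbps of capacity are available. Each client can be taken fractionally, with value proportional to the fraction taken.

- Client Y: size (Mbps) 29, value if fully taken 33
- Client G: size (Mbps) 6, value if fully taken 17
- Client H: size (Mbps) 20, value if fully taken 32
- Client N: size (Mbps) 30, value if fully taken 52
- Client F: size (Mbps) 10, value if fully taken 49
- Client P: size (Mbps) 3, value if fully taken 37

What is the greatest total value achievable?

Best value per unit of size first: Client P 37/3≈12.3, Client F 49/10≈4.9, Client G 17/6≈2.83, Client N 52/30≈1.73, Client H 32/20≈1.6, Client Y 33/29≈1.14.
Take all of Client P (3 Mbps, value 37) → 66 Mbps left.
Take all of Client F (10 Mbps, value 49) → 56 Mbps left.
Client G: take in full, 6 Mbps for value 17 → 50 left.
Client N: take in full, 30 Mbps for value 52 → 20 left.
Take all of Client H (20 Mbps, value 32) → 0 Mbps left.
Total value = 187.

187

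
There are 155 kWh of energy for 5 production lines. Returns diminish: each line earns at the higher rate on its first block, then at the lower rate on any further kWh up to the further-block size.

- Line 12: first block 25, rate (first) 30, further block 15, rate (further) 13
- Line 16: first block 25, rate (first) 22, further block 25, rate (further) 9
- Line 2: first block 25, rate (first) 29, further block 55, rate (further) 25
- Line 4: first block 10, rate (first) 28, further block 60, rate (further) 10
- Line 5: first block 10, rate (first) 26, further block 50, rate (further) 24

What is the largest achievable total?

4110

Rank every tier by rate: Line 12/first 30 > Line 2/first 29 > Line 4/first 28 > Line 5/first 26 > Line 2/second 25 > Line 5/second 24 > Line 16/first 22 > Line 12/second 13 > Line 4/second 10 > Line 16/second 9.
Line 12 first at 30: fill all 25 ; 130 left.
Line 2/first (29): +25 ; 105 left.
Fill Line 4 first block (10 at 28) ; 95 left.
Line 5/first (26): +10 ; 85 left.
Fill Line 2 second block (55 at 25) ; 30 left.
Line 5/second: +30 of 50 at 24; pool empty.
Total = 30×25 + 29×25 + 28×10 + 26×10 + 25×55 + 24×30 = 4110.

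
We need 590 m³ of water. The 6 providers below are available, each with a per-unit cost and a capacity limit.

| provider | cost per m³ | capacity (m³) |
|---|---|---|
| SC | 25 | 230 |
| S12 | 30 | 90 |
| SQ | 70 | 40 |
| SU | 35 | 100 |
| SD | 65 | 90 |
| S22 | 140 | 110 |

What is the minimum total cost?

26200

Fill from the cheapest provider first.
SC (25): use full 230 ; 360 m³ to go.
S12 at 30: take all 90 m³ ; 270 still needed.
Take 100 from SU at 35 ; need 170 more.
SD at 65: take all 90 m³ ; 80 still needed.
Take 40 from SQ at 70 ; need 40 more.
Take 40 from S22 at 140 to finish.
Cost = 230×25 + 90×30 + 100×35 + 90×65 + 40×70 + 40×140 = 26200.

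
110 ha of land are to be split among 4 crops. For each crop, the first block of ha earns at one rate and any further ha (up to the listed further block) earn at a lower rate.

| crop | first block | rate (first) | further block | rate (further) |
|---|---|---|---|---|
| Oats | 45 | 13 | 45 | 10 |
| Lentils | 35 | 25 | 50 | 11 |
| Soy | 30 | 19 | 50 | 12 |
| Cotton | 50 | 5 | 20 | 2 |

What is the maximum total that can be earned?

2030

Treat each block as its own option and order by rate: Lentils/first 25 > Soy/first 19 > Oats/first 13 > Soy/second 12 > Lentils/second 11 > Oats/second 10 > Cotton/first 5 > Cotton/second 2.
Lentils first at 25: fill all 35 — 75 left.
Soy first at 19: fill all 30 — 45 left.
Fill Oats first block (45 at 13) — 0 left.
Total = 25×35 + 19×30 + 13×45 = 2030.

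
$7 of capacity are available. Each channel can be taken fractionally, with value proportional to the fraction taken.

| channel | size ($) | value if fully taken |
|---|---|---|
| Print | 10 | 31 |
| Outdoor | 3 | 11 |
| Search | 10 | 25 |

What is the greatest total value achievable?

23.4

Rank by value-to-size ratio: Outdoor 11/3≈3.67, Print 31/10≈3.1, Search 25/10≈2.5.
Take all of Outdoor (3 $, value 11) → 4 $ left.
4 $ left: a 4/10 share of Print gives 31×4/10 = 12.4.
Total value = 23.4.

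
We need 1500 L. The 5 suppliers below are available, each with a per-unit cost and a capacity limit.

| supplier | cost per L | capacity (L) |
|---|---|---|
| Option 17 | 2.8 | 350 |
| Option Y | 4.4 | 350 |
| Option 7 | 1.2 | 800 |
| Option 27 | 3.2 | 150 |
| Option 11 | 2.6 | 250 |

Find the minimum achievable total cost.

2910

Use suppliers in increasing cost order.
Option 7 at 1.2: take all 800 L → 700 still needed.
Take 250 from Option 11 at 2.6 → need 450 more.
Option 17 at 2.8: take all 350 L → 100 still needed.
Take 100 from Option 27 at 3.2 to finish.
Option Y: unused.
Cost = 800×1.2 + 250×2.6 + 350×2.8 + 100×3.2 = 2910.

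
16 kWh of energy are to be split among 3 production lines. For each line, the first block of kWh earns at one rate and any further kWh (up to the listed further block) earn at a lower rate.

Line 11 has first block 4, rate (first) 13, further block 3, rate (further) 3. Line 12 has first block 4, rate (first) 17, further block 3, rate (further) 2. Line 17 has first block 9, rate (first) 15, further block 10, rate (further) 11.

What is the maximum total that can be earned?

242

Rank every tier by rate: Line 12/first 17 > Line 17/first 15 > Line 11/first 13 > Line 17/second 11 > Line 11/second 3 > Line 12/second 2.
Line 12 first at 17: fill all 4 — 12 left.
Fill Line 17 first block (9 at 15) — 3 left.
Line 11 first at 13: only 3 left, fill 3.
Total = 17×4 + 15×9 + 13×3 = 242.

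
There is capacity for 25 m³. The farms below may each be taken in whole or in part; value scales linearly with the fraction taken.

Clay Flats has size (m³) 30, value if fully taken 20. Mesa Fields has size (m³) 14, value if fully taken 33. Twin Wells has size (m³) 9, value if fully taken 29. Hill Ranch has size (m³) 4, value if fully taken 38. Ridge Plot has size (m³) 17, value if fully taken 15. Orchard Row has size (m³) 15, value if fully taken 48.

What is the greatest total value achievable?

105.4

Rank by value-to-size ratio: Hill Ranch 38/4≈9.5, Twin Wells 29/9≈3.22, Orchard Row 48/15≈3.2, Mesa Fields 33/14≈2.36, Ridge Plot 15/17≈0.882, Clay Flats 20/30≈0.667.
Hill Ranch: take in full, 4 m³ for value 38 ; 21 left.
Take all of Twin Wells (9 m³, value 29) ; 12 m³ left.
Only 12 m³ remain; take 12/15 of Orchard Row for value 48×12/15 = 38.4.
Total value = 105.4.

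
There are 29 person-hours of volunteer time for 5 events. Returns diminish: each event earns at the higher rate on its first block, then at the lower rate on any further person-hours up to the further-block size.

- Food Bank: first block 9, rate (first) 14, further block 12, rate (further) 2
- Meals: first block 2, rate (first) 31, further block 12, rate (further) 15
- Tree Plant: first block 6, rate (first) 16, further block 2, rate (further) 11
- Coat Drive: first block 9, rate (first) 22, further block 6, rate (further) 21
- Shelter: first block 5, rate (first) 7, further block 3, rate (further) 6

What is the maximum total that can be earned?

Rank every tier by rate: Meals/first 31 > Coat Drive/first 22 > Coat Drive/second 21 > Tree Plant/first 16 > Meals/second 15 > Food Bank/first 14 > Tree Plant/second 11 > Shelter/first 7 > Shelter/second 6 > Food Bank/second 2.
Meals/first (31): +2 ; 27 left.
Coat Drive/first (22): +9 ; 18 left.
Coat Drive/second (21): +6 ; 12 left.
Tree Plant first at 16: fill all 6 ; 6 left.
Meals/second: +6 of 12 at 15; pool empty.
Total = 31×2 + 22×9 + 21×6 + 16×6 + 15×6 = 572.

572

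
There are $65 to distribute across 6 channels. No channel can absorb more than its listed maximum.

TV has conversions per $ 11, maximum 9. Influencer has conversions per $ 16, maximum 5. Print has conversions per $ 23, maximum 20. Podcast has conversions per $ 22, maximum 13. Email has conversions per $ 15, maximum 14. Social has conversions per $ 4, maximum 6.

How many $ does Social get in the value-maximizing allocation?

4

Order the channels by conversions per $: Print 23 > Podcast 22 > Influencer 16 > Email 15 > TV 11 > Social 4.
Give Print 20 to hit its cap of 20 — 45 left.
Podcast: +13 to 13 (cap) — 32 left.
Influencer takes 5 to reach its cap of 5 — 27 left.
Email takes 14 to reach its cap of 14 — 13 left.
TV: +9 to 9 (cap) — 4 left.
Social: +4 (room for 6) → 4. Pool exhausted.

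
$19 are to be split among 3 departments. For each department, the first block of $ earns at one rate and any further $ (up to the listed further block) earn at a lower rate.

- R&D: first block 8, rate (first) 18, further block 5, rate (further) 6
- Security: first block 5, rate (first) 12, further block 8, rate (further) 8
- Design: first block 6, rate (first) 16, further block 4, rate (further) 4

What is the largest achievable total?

300

Order all 6 blocks by rate: R&D/first 18 > Design/first 16 > Security/first 12 > Security/second 8 > R&D/second 6 > Design/second 4.
Fill R&D first block (8 at 18) — 11 left.
Fill Design first block (6 at 16) — 5 left.
Security first at 12: fill all 5 — 0 left.
Total = 18×8 + 16×6 + 12×5 = 300.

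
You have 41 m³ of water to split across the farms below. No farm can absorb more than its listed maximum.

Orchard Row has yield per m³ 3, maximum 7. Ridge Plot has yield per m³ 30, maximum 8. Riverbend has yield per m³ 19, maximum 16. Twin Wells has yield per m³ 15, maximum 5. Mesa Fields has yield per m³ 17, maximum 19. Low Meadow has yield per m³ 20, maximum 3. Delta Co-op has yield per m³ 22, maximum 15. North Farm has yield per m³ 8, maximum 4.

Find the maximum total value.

915

Rank by yield per m³: Ridge Plot 30 > Delta Co-op 22 > Low Meadow 20 > Riverbend 19 > Mesa Fields 17 > Twin Wells 15 > North Farm 8 > Orchard Row 3.
Give Ridge Plot 8 to hit its cap of 8 → 33 left.
Give Delta Co-op 15 to hit its cap of 15 → 18 left.
Give Low Meadow 3 to hit its cap of 3 → 15 left.
Riverbend has room for 16 but only 15 remain, so it gets 15.
Total = 30×8 + 19×15 + 20×3 + 22×15 = 915.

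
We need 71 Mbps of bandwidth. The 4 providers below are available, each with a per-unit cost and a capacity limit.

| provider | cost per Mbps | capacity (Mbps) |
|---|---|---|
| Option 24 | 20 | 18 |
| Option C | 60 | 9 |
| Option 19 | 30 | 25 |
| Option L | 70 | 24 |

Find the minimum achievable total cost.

Fill from the cheapest provider first.
Option 24 (20): use full 18 — 53 Mbps to go.
Option 19 (30): use full 25 — 28 Mbps to go.
Option C (60): use full 9 — 19 Mbps to go.
Take 19 from Option L at 70 to finish.
Cost = 18×20 + 25×30 + 9×60 + 19×70 = 2980.

2980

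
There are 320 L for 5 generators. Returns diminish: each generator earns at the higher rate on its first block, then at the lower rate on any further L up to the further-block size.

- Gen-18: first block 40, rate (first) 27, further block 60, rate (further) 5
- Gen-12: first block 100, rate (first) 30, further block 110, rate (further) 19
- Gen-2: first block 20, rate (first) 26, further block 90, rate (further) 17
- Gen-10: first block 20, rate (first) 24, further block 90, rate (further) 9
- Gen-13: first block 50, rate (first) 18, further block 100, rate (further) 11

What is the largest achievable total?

7710

Treat each block as its own option and order by rate: Gen-12/tier1 30 > Gen-18/tier1 27 > Gen-2/tier1 26 > Gen-10/tier1 24 > Gen-12/tier2 19 > Gen-13/tier1 18 > Gen-2/tier2 17 > Gen-13/tier2 11 > Gen-10/tier2 9 > Gen-18/tier2 5.
Gen-12/tier1 (30): +100 → 220 left.
Gen-18/tier1 (27): +40 → 180 left.
Gen-2/tier1 (26): +20 → 160 left.
Gen-10/tier1 (24): +20 → 140 left.
Gen-12/tier2 (19): +110 → 30 left.
30 remain; put them into Gen-13 tier1 at 18.
Total = 30×100 + 27×40 + 26×20 + 24×20 + 19×110 + 18×30 = 7710.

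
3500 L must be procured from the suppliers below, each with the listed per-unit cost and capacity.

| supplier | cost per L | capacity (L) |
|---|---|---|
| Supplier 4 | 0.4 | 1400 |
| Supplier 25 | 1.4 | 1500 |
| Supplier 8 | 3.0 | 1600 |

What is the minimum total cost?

4460

Use suppliers in increasing cost order.
Supplier 4 at 0.4: take all 1400 L ; 2100 still needed.
Supplier 25 at 1.4: take all 1500 L ; 600 still needed.
Supplier 8 at 3.0: take 600 of its 1600 ; requirement met.
Cost = 1400×0.4 + 1500×1.4 + 600×3.0 = 4460.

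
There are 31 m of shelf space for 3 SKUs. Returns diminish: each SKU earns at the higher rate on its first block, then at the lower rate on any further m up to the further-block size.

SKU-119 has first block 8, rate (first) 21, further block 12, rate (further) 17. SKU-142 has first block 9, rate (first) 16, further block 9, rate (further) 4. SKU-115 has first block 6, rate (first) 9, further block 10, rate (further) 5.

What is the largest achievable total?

534

Treat each block as its own option and order by rate: SKU-119/T1 21 > SKU-119/T2 17 > SKU-142/T1 16 > SKU-115/T1 9 > SKU-115/T2 5 > SKU-142/T2 4.
SKU-119/T1 (21): +8 ; 23 left.
Fill SKU-119 T2 block (12 at 17) ; 11 left.
Fill SKU-142 T1 block (9 at 16) ; 2 left.
SKU-115 T1 at 9: only 2 left, fill 2.
Total = 21×8 + 17×12 + 16×9 + 9×2 = 534.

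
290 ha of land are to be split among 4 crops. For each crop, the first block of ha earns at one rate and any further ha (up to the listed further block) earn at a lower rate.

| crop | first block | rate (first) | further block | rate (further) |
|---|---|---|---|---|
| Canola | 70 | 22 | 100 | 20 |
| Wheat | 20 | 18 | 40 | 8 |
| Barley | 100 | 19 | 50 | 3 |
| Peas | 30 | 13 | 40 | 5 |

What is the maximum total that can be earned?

5800

Order all 8 blocks by rate: Canola/T1 22 > Canola/T2 20 > Barley/T1 19 > Wheat/T1 18 > Peas/T1 13 > Wheat/T2 8 > Peas/T2 5 > Barley/T2 3.
Canola T1 at 22: fill all 70 — 220 left.
Canola/T2 (20): +100 — 120 left.
Barley/T1 (19): +100 — 20 left.
Fill Wheat T1 block (20 at 18) — 0 left.
Total = 22×70 + 20×100 + 19×100 + 18×20 = 5800.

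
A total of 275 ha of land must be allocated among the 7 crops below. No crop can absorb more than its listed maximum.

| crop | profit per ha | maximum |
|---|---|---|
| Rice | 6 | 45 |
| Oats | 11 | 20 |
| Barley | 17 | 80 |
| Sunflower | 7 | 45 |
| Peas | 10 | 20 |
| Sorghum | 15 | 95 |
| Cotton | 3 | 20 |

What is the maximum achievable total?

Rank by profit per ha: Barley 17 > Sorghum 15 > Oats 11 > Peas 10 > Sunflower 7 > Rice 6 > Cotton 3.
Barley takes 80 to reach its cap of 80 ; 195 left.
Sorghum takes 95 to reach its cap of 95 ; 100 left.
Oats: +20 to 20 (cap) ; 80 left.
Give Peas 20 to hit its cap of 20 ; 60 left.
Give Sunflower 45 to hit its cap of 45 ; 15 left.
Rice: +15 (room for 45) → 15. Pool exhausted.
Total = 6×15 + 11×20 + 17×80 + 7×45 + 10×20 + 15×95 = 3610.

3610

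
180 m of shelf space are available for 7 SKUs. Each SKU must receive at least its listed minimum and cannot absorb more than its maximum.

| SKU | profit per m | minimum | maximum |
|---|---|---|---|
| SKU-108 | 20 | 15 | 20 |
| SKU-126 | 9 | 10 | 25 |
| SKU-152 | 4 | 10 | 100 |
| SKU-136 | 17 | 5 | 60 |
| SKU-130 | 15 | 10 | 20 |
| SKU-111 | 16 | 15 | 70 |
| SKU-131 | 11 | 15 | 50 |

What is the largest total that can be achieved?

2745

Meeting every minimum uses 15+10+10+5+10+15+15 = 80 m, leaving 100.
Order the SKUs by profit per m: SKU-108 20 > SKU-136 17 > SKU-111 16 > SKU-130 15 > SKU-131 11 > SKU-126 9 > SKU-152 4.
SKU-108: +5 to 20 (cap) → 95 left.
SKU-136: +55 to 60 (cap) → 40 left.
Only 40 left; SKU-111 takes them to reach 55.
Total = 20×20 + 9×10 + 4×10 + 17×60 + 15×10 + 16×55 + 11×15 = 2745.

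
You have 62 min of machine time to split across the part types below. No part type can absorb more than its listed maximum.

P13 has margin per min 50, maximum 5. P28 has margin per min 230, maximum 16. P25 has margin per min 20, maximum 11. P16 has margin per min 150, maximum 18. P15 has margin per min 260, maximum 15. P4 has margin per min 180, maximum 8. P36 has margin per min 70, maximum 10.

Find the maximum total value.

Order the part types by margin per min: P15 260 > P28 230 > P4 180 > P16 150 > P36 70 > P13 50 > P25 20.
P15 takes 15 to reach its cap of 15 ; 47 left.
P28 takes 16 to reach its cap of 16 ; 31 left.
P4: +8 to 8 (cap) ; 23 left.
P16 takes 18 to reach its cap of 18 ; 5 left.
P36 has room for 10 but only 5 remain, so it gets 5.
Total = 230×16 + 150×18 + 260×15 + 180×8 + 70×5 = 12070.

12070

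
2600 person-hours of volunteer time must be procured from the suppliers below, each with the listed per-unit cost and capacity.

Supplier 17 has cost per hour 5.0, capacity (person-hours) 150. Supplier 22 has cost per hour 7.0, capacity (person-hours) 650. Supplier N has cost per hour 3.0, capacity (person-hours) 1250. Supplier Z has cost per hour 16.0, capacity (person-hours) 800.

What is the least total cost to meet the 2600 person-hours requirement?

Cheapest first:
Supplier N at 3.0: take all 1250 person-hours → 1350 still needed.
Supplier 17 (5.0): use full 150 → 1200 person-hours to go.
Supplier 22 (7.0): use full 650 → 550 person-hours to go.
Supplier Z (16.0): take the remaining 550 → done.
Cost = 1250×3.0 + 150×5.0 + 650×7.0 + 550×16.0 = 17850.

17850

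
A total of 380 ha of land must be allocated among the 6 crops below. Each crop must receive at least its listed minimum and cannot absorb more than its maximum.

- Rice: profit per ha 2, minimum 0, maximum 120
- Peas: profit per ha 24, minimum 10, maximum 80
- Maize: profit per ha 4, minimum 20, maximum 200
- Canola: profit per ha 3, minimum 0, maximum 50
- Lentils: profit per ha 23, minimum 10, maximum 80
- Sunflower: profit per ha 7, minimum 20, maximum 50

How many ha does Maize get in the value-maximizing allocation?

170

Meeting every minimum uses 0+10+20+0+10+20 = 60 ha, leaving 320.
Highest profit per ha first: Peas 24 > Lentils 23 > Sunflower 7 > Maize 4 > Canola 3 > Rice 2.
Peas: +70 to 80 (cap) → 250 left.
Lentils takes 70 more to reach its cap of 80 → 180 left.
Sunflower: +30 to 50 (cap) → 150 left.
Maize: +150 (room for 180) → 170. Pool exhausted.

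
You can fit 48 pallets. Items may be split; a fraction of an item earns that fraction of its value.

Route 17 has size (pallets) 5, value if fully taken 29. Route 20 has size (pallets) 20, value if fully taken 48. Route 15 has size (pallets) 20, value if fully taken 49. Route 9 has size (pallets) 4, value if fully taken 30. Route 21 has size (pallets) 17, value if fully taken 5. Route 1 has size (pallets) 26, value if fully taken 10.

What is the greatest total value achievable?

Sort by value density: Route 9 30/4≈7.5, Route 17 29/5≈5.8, Route 15 49/20≈2.45, Route 20 48/20≈2.4, Route 1 10/26≈0.385, Route 21 5/17≈0.294.
All 4 pallets of Route 9 fit (value 30) — 44 remain.
Route 17: take in full, 5 pallets for value 29 — 39 left.
Route 15: take in full, 20 pallets for value 49 — 19 left.
Fill the last 19 pallets with part of Route 20: 19/20 of it earns 45.6.
Total value = 153.6.

153.6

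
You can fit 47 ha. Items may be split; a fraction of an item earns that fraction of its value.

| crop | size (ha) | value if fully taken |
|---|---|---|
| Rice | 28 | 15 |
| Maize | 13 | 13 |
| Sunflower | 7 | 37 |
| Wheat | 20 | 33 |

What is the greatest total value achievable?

86.75

Rank by value-to-size ratio: Sunflower 37/7≈5.29, Wheat 33/20≈1.65, Maize 13/13≈1, Rice 15/28≈0.536.
All 7 ha of Sunflower fit (value 37) ; 40 remain.
Take all of Wheat (20 ha, value 33) ; 20 ha left.
Take all of Maize (13 ha, value 13) ; 7 ha left.
7 ha left: a 7/28 share of Rice gives 15×7/28 = 3.75.
Total value = 86.75.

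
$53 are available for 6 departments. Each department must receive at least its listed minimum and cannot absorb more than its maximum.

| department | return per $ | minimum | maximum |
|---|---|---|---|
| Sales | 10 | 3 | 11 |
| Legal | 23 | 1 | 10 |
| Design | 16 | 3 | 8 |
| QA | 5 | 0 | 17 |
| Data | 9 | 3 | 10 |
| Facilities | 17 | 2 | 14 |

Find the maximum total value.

Meeting every minimum uses 3+1+3+0+3+2 = 12 $, leaving 41.
Highest return per $ first: Legal 23 > Facilities 17 > Design 16 > Sales 10 > Data 9 > QA 5.
Give Legal 9 more to hit its cap of 10 ; 32 left.
Facilities: +12 to 14 (cap) ; 20 left.
Design: +5 to 8 (cap) ; 15 left.
Give Sales 8 more to hit its cap of 11 ; 7 left.
Data: +7 to 10 (cap) ; 0 left.
Total = 10×11 + 23×10 + 16×8 + 9×10 + 17×14 = 796.

796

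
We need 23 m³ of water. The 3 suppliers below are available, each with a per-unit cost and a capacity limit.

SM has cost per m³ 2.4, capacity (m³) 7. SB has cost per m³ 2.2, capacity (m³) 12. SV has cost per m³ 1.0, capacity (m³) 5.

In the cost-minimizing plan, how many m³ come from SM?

Fill from the cheapest supplier first.
Take 5 from SV at 1.0 ; need 18 more.
SB (2.2): use full 12 ; 6 m³ to go.
SM at 2.4: take 6 of its 7 ; requirement met.

6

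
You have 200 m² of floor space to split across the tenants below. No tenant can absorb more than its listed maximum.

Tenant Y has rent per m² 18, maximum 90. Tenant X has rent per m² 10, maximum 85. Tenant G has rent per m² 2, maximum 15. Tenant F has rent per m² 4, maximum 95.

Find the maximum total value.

Rank by rent per m²: Tenant Y 18 > Tenant X 10 > Tenant F 4 > Tenant G 2.
Give Tenant Y 90 to hit its cap of 90 → 110 left.
Give Tenant X 85 to hit its cap of 85 → 25 left.
Tenant F has room for 95 but only 25 remain, so it gets 25.
Total = 18×90 + 10×85 + 4×25 = 2570.

2570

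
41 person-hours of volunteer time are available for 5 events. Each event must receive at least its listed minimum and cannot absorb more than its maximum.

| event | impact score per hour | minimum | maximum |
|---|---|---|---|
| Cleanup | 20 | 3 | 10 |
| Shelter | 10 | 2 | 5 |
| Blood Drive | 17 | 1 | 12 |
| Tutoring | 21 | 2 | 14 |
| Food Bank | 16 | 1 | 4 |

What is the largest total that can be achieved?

766

Meeting every minimum uses 3+2+1+2+1 = 9 person-hours, leaving 32.
Highest impact score per hour first: Tutoring 21 > Cleanup 20 > Blood Drive 17 > Food Bank 16 > Shelter 10.
Give Tutoring 12 more to hit its cap of 14 → 20 left.
Cleanup: +7 to 10 (cap) → 13 left.
Blood Drive takes 11 more to reach its cap of 12 → 2 left.
Only 2 left; Food Bank takes them to reach 3.
Total = 20×10 + 10×2 + 17×12 + 21×14 + 16×3 = 766.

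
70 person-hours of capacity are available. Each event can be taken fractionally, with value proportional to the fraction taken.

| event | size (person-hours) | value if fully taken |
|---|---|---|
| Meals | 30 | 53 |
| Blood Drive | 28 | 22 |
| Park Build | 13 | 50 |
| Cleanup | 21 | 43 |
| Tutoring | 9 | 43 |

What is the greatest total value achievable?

Best value per unit of size first: Tutoring 43/9≈4.78, Park Build 50/13≈3.85, Cleanup 43/21≈2.05, Meals 53/30≈1.77, Blood Drive 22/28≈0.786.
All 9 person-hours of Tutoring fit (value 43) — 61 remain.
All 13 person-hours of Park Build fit (value 50) — 48 remain.
All 21 person-hours of Cleanup fit (value 43) — 27 remain.
Fill the last 27 person-hours with part of Meals: 27/30 of it earns 47.7.
Total value = 183.7.

183.7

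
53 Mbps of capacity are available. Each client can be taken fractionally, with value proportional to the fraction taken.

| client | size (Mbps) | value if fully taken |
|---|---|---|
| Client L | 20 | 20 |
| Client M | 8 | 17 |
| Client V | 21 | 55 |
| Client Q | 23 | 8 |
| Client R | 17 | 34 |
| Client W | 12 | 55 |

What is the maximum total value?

Best value per unit of size first: Client W 55/12≈4.58, Client V 55/21≈2.62, Client M 17/8≈2.12, Client R 34/17≈2, Client L 20/20≈1, Client Q 8/23≈0.348.
All 12 Mbps of Client W fit (value 55) ; 41 remain.
Client V: take in full, 21 Mbps for value 55 ; 20 left.
Take all of Client M (8 Mbps, value 17) ; 12 Mbps left.
Only 12 Mbps remain; take 12/17 of Client R for value 34×12/17 = 24.
Total value = 151.

151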